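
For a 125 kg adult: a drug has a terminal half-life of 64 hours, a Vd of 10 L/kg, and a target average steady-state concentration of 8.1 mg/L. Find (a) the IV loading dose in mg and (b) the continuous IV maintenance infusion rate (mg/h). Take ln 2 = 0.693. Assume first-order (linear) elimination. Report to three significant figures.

(a) 10100 mg; (b) 110 mg/h

Vd(total) = 125 kg × 10 L/kg = 1250 L
LD = Vd × C = 1250 × 8.1 = 10130 mg
CL = 0.693 × Vd / t½ = 0.693 × 1250 / 64 = 13.54 L/h
Infusion rate = CL × Css = 13.54 × 8.1 = 109.7 mg/h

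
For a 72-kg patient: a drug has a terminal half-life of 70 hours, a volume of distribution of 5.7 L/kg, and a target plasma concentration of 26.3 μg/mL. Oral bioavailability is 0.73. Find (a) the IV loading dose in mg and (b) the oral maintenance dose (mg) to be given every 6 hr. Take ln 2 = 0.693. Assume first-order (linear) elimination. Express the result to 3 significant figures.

(a) 10800 mg; (b) 878 mg

Vd = 5.7 L/kg × 72 kg = 410.4 L
LD = Vd × C = 410.4 × 26.3 = 10790 mg
CL = 0.693 × Vd / t½ = 0.693 × 410.4 / 70 = 4.063 L/h
D = CL × Css × τ / F = 4.063 × 26.3 × 6 / 0.73 = 878.3 mg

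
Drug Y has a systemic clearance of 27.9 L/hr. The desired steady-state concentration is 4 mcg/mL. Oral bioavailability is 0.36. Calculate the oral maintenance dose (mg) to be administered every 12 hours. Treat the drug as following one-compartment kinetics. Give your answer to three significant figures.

At steady state, dose per interval replaces the amount cleared in that interval: F·D/τ = CL·Css.
D = CL × Css × τ / F = 27.90 × 4 × 12 / 0.36 = 3720 mg

3720 mg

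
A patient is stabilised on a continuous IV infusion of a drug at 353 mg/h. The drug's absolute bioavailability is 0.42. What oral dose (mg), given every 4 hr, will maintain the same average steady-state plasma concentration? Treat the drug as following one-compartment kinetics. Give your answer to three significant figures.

To maintain the same Css, the systemic dosing rate must be unchanged: F·D/τ = infusion rate.
D = rate × τ / F = 353 × 4 / 0.42 = 3362 mg

3360 mg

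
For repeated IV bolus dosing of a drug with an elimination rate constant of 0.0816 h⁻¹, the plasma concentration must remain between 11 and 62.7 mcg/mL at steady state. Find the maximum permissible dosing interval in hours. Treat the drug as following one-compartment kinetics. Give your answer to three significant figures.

21.3 h

Between IV bolus doses, concentration decays as C = C₀·e^(−kτ), so C_peak/C_trough = e^(kτ).
τ_max = ln(C_peak/C_trough) / k = ln(62.7/11) / 0.08160 = 1.740 / 0.08160 = 21.32 h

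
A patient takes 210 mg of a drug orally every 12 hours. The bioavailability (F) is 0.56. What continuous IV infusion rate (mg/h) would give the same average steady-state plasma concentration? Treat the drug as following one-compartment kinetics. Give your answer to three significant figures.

Equivalent systemic input: infusion rate = F·D/τ.
Rate = 0.56 × 210 / 12 = 9.800 mg/h

9.80 mg/h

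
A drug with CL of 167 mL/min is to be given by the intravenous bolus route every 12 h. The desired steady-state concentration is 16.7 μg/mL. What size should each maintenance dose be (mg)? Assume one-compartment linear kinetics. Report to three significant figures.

2010 mg

CL = 167 mL/min = 167 × 0.06 = 10.02 L/h
At steady state, dose per interval replaces the amount cleared in that interval: D/τ = CL·Css.
D = CL × Css × τ = 10.02 × 16.7 × 12 = 2008 mg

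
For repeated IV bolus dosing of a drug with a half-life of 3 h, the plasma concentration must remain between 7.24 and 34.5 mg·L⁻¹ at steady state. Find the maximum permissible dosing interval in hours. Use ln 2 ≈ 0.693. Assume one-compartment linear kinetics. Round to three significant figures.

6.76 h

k = 0.693 / t½ = 0.693 / 3 = 0.2310 h⁻¹
Between IV bolus doses, concentration decays as C = C₀·e^(−kτ), so C_peak/C_trough = e^(kτ).
τ_max = ln(C_peak/C_trough) / k = ln(34.5/7.24) / 0.2310 = 1.561 / 0.2310 = 6.758 h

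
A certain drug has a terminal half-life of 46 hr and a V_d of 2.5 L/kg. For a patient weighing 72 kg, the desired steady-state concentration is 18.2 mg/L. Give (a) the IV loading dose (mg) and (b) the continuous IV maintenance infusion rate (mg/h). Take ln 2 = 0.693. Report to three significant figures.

(a) 3280 mg; (b) 49.4 mg/h

Vd(total) = 72 kg × 2.5 L/kg = 180.0 L
LD = Vd × C = 180.0 × 18.2 = 3276 mg
CL = 0.693 × Vd / t½ = 0.693 × 180.0 / 46 = 2.712 L/h
Infusion rate = CL × Css = 2.712 × 18.2 = 49.36 mg/h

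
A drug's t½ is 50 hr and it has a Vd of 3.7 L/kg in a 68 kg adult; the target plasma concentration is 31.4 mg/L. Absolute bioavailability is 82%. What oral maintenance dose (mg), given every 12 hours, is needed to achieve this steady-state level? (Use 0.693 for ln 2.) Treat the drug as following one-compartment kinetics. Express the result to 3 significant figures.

Vd(total) = 68 kg × 3.7 L/kg = 251.6 L
CL = ln 2 · Vd / t½ = 0.693 × 251.6 / 50 = 3.487 L/h
D = CL × Css × τ / F = 3.487 × 31.4 × 12 / 0.82 = 1602 mg

1600 mg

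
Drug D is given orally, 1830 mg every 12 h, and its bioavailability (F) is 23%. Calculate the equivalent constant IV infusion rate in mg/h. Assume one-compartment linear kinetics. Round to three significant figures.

35.1 mg/h

Equivalent systemic input: infusion rate = F·D/τ.
Rate = 0.23 × 1830 / 12 = 35.08 mg/h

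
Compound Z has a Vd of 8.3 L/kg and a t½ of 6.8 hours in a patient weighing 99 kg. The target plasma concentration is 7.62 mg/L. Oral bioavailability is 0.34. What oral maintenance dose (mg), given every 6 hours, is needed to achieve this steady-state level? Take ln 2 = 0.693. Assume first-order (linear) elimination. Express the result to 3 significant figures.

11300 mg

Vd = 8.3 L/kg × 99 kg = 821.7 L
CL = 0.693 × Vd / t½ = 0.693 × 821.7 / 6.8 = 83.74 L/h
D = CL × Css × τ / F = 83.74 × 7.62 × 6 / 0.34 = 11260 mg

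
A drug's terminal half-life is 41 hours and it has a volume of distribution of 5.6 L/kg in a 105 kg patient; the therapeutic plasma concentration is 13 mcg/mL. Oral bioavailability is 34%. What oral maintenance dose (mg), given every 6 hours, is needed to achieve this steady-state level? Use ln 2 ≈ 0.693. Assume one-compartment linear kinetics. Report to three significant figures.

2280 mg

Vd(total) = 105 kg × 5.6 L/kg = 588.0 L
k = 0.693/41 = 0.01690 h⁻¹, so CL = k·Vd = 0.01690 × 588.0 = 9.937 L/h
D = CL × Css × τ / F = 9.937 × 13 × 6 / 0.34 = 2280 mg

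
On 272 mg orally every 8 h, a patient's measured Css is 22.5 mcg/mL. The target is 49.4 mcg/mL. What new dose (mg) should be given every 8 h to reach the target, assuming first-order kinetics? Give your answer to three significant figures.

597 mg

For first-order elimination, Css ∝ F·D/(CL·τ); F and CL are unchanged, so Css ∝ D/τ.
D₂ = D₁ × (Css,target / Css,current) = 272 × 49.4/22.5 = 597.2 mg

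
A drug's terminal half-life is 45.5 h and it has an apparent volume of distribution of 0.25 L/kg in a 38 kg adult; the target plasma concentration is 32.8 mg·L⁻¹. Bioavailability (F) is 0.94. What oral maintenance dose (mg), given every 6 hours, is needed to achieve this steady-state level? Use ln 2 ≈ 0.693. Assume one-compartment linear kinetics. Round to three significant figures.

30.3 mg

Total Vd = 0.25 × 38 = 9.500 L
k = 0.693/45.5 = 0.01523 h⁻¹, so CL = k·Vd = 0.01523 × 9.500 = 0.1447 L/h
D = CL × Css × τ / F = 0.1447 × 32.8 × 6 / 0.94 = 30.29 mg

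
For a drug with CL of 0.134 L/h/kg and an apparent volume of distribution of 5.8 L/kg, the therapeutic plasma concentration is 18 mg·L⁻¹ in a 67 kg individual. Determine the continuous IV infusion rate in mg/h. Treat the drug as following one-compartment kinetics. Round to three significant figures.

162 mg/h

CL = 0.134 L/h/kg × 67 kg = 8.978 L/h
Maintenance depends on clearance, not Vd — rate in must match rate out.
Infusion rate = CL · Css = 8.978 L/h × 18 mg/L = 161.6 mg/h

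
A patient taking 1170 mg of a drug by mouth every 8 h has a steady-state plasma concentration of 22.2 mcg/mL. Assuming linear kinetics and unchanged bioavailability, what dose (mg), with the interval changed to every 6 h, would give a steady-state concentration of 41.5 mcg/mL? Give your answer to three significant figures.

For first-order elimination, Css ∝ F·D/(CL·τ); F and CL are unchanged, so Css ∝ D/τ.
D₂ = D₁ × (Css,target / Css,current) × (τ₂/τ₁) = 1170 × (41.5/22.2) × (6/8) = 1640 mg

1640 mg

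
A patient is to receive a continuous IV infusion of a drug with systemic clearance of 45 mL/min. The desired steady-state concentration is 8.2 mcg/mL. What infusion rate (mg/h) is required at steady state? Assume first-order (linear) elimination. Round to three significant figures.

22.1 mg/h

Convert clearance: 45 mL/min × 60 min/h ÷ 1000 mL/L = 2.700 L/h
Infusion rate = CL · Css = 2.700 L/h × 8.2 mg/L = 22.14 mg/h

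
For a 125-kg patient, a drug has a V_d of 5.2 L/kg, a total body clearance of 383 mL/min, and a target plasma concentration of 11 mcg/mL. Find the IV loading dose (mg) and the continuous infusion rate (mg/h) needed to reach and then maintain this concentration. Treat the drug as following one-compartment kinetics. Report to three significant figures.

Total Vd = 5.2 × 125 = 650.0 L
Loading dose = Vd × C = 650.0 × 11 = 7150 mg
Convert clearance: 383 mL/min × 60 min/h ÷ 1000 mL/L = 22.98 L/h
Maintenance infusion rate = CL × Css = 22.98 × 11 = 252.8 mg/h

(a) 7150 mg; (b) 253 mg/h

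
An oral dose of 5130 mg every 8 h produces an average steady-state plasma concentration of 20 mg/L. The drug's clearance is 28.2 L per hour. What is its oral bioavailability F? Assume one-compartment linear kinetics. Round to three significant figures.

F·D/τ = CL·Css at steady state → F = CL·Css·τ / D.
F = 28.2 × 20 × 8 / 5130 = 0.880

0.880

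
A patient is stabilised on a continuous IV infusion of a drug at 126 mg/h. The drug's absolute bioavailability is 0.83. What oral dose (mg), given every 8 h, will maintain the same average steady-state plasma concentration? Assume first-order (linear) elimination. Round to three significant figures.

To maintain the same Css, the systemic dosing rate must be unchanged: F·D/τ = infusion rate.
D = rate × τ / F = 126 × 8 / 0.83 = 1214 mg

1210 mg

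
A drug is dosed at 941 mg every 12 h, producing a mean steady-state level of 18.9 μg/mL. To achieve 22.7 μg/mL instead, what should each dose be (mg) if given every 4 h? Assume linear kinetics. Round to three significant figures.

For first-order elimination, Css ∝ F·D/(CL·τ); F and CL are unchanged, so Css ∝ D/τ.
D₂ = D₁ × (Css,target / Css,current) × (τ₂/τ₁) = 941 × (22.7/18.9) × (4/12) = 376.7 mg

377 mg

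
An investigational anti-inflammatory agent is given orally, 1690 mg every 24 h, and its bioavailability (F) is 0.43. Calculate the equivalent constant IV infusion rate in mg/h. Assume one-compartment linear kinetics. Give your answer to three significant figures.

Equivalent systemic input: infusion rate = F·D/τ.
Rate = 0.43 × 1690 / 24 = 30.28 mg/h

30.3 mg/h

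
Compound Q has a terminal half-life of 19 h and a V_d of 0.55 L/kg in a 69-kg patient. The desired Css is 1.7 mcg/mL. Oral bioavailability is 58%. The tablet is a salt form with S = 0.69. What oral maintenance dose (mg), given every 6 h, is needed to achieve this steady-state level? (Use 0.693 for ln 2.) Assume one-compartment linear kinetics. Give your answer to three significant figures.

35.3 mg

Vd = 0.55 L/kg × 69 kg = 37.95 L
CL = 0.693 × Vd / t½ = 0.693 × 37.95 / 19 = 1.384 L/h
D = CL × Css × τ / F / S = 1.384 × 1.7 × 6 / 0.58 / 0.69 = 35.27 mg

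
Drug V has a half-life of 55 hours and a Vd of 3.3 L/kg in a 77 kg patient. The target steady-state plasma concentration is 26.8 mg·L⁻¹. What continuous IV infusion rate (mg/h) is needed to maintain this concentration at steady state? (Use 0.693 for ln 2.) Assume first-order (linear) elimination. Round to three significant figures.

85.8 mg/h

Vd(total) = 77 kg × 3.3 L/kg = 254.1 L
CL = 0.693 × Vd / t½ = 0.693 × 254.1 / 55 = 3.202 L/h
Infusion rate = CL × Css = 3.202 × 26.8 = 85.81 mg/h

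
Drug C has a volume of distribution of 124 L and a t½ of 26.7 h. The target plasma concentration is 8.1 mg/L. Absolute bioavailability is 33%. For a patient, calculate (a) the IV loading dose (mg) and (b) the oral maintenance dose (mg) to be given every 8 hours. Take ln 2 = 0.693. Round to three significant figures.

LD = Vd × C = 124.0 × 8.1 = 1004 mg
CL = 0.693 × Vd / t½ = 0.693 × 124.0 / 26.7 = 3.218 L/h
D = CL × Css × τ / F = 3.218 × 8.1 × 8 / 0.33 = 631.9 mg

(a) 1000 mg; (b) 632 mg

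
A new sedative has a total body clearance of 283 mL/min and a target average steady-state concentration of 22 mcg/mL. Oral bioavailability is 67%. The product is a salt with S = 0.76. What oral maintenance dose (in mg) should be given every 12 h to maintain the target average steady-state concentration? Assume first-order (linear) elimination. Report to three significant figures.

8800 mg

CL = 283 mL/min × 60/1000 = 16.98 L/h
D = CL × Css × τ / F / S = 16.98 × 22 × 12 / 0.67 / 0.76 = 8803 mg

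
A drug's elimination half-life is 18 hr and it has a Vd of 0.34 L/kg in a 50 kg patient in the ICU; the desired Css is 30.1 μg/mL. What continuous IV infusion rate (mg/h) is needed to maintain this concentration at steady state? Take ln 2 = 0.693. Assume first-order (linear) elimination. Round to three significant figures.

19.7 mg/h

Vd = 0.34 L/kg × 50 kg = 17.00 L
CL = ln 2 · Vd / t½ = 0.693 × 17.00 / 18 = 0.6545 L/h
Infusion rate = CL × Css = 0.6545 × 30.1 = 19.70 mg/h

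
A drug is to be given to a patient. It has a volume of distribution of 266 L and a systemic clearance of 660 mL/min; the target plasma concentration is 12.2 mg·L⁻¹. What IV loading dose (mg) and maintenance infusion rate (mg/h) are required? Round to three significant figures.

Loading dose = Vd × C = 266.0 × 12.2 = 3245 mg
CL = 660 mL/min = 660 × 0.06 = 39.60 L/h
Maintenance infusion rate = CL × Css = 39.60 × 12.2 = 483.1 mg/h

(a) 3250 mg; (b) 483 mg/h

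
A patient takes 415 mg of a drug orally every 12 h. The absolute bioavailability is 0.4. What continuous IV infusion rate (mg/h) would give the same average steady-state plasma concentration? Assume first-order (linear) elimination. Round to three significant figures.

Equivalent systemic input: infusion rate = F·D/τ.
Rate = 0.4 × 415 / 12 = 13.83 mg/h

13.8 mg/h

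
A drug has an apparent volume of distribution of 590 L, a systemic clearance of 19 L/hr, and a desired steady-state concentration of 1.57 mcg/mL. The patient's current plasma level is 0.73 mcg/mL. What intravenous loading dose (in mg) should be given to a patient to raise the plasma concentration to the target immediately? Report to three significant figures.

LD is governed by Vd — clearance does not enter the loading-dose calculation.
Concentration deficit ΔC = 1.57 − 0.73 = 0.8400 mg/L
LD = Vd × ΔC = 590.0 × 0.8400 = 495.6 mg

496 mg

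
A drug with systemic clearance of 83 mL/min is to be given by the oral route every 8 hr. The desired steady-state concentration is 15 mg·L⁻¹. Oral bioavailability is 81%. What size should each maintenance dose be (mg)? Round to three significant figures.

CL = 83 mL/min × 60/1000 = 4.980 L/h
D = CL × Css × τ / F = 4.980 × 15 × 8 / 0.81 = 737.8 mg

738 mg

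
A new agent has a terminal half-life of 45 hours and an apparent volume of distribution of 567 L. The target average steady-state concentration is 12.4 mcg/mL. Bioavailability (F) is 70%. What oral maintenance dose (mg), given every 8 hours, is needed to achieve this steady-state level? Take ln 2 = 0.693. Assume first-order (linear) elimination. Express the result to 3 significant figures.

k = 0.693/45 = 0.01540 h⁻¹, so CL = k·Vd = 0.01540 × 567.0 = 8.732 L/h
D = CL × Css × τ / F = 8.732 × 12.4 × 8 / 0.7 = 1237 mg

1240 mg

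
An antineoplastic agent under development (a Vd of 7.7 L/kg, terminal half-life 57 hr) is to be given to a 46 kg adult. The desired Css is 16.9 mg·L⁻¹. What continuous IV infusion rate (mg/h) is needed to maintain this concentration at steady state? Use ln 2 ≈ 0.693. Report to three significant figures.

Vd(total) = 46 kg × 7.7 L/kg = 354.2 L
CL = 0.693 × Vd / t½ = 0.693 × 354.2 / 57 = 4.306 L/h
Infusion rate = CL × Css = 4.306 × 16.9 = 72.77 mg/h

72.8 mg/h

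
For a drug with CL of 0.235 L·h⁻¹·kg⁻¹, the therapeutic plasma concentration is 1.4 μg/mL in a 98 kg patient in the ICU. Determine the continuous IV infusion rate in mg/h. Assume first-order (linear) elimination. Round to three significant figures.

32.2 mg/h

CL = 0.235 L·h⁻¹·kg⁻¹ × 98 kg = 23.03 L/h
Infusion rate = CL · Css = 23.03 L/h × 1.4 mg/L = 32.24 mg/h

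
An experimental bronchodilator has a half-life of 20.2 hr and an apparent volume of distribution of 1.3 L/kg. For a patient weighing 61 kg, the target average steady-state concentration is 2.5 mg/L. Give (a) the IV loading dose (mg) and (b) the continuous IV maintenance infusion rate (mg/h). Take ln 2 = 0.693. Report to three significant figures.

Vd = 1.3 L/kg × 61 kg = 79.30 L
LD = Vd × C = 79.30 × 2.5 = 198.3 mg
CL = 0.693 × Vd / t½ = 0.693 × 79.30 / 20.2 = 2.721 L/h
Infusion rate = CL × Css = 2.721 × 2.5 = 6.803 mg/h

(a) 198 mg; (b) 6.80 mg/h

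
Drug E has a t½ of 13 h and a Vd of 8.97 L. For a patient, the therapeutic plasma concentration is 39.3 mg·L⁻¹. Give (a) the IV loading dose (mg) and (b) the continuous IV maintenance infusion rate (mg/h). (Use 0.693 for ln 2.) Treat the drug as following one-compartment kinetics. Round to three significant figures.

LD = Vd × C = 8.970 × 39.3 = 352.5 mg
CL = 0.693 × Vd / t½ = 0.693 × 8.970 / 13 = 0.4782 L/h
Infusion rate = CL × Css = 0.4782 × 39.3 = 18.79 mg/h

(a) 353 mg; (b) 18.8 mg/h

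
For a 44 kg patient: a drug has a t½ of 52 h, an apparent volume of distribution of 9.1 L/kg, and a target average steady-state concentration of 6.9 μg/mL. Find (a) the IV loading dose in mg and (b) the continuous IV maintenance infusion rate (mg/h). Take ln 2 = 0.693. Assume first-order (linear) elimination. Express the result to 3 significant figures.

Total Vd = 9.1 × 44 = 400.4 L
LD = Vd × C = 400.4 × 6.9 = 2763 mg
CL = 0.693 × Vd / t½ = 0.693 × 400.4 / 52 = 5.336 L/h
Infusion rate = CL × Css = 5.336 × 6.9 = 36.82 mg/h

(a) 2760 mg; (b) 36.8 mg/h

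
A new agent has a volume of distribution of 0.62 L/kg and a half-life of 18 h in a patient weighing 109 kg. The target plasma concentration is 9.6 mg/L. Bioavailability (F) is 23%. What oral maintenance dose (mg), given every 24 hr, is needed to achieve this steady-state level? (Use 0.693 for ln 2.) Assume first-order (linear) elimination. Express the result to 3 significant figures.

2610 mg

Vd = 0.62 L/kg × 109 kg = 67.58 L
CL = 0.693 × Vd / t½ = 0.693 × 67.58 / 18 = 2.602 L/h
D = CL × Css × τ / F = 2.602 × 9.6 × 24 / 0.23 = 2607 mg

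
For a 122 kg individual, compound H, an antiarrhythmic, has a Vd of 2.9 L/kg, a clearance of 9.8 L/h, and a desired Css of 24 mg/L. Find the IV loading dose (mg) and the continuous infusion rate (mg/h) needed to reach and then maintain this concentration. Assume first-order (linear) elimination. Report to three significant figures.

(a) 8490 mg; (b) 235 mg/h

Vd = 2.9 L/kg × 122 kg = 353.8 L
Loading: fill Vd to C_target → 353.8 L × 24 mg/L = 8491 mg
Infusion rate = 9.800 L/h × 24 mg/L = 235.2 mg/h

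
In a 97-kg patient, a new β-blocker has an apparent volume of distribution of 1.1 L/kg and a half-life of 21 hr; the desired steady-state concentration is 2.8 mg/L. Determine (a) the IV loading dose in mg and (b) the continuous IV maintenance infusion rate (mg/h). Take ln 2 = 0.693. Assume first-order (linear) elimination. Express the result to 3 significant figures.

Vd(total) = 97 kg × 1.1 L/kg = 106.7 L
LD = Vd × C = 106.7 × 2.8 = 298.8 mg
CL = 0.693 × Vd / t½ = 0.693 × 106.7 / 21 = 3.521 L/h
Infusion rate = CL × Css = 3.521 × 2.8 = 9.859 mg/h

(a) 299 mg; (b) 9.86 mg/h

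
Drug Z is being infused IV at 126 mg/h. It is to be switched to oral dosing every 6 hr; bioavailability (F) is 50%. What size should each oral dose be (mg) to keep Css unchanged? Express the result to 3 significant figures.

To maintain the same Css, the systemic dosing rate must be unchanged: F·D/τ = infusion rate.
D = rate × τ / F = 126 × 6 / 0.5 = 1512 mg

1510 mg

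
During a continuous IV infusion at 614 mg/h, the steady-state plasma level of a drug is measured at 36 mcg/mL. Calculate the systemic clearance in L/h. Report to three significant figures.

17.1 L/h

At steady state, infusion rate = CL × Css, so CL = rate / Css.
CL = 614 / 36 = 17.06 L/h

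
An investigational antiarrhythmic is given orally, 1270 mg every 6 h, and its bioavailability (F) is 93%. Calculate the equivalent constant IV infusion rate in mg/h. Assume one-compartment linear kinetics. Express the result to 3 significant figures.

Equivalent systemic input: infusion rate = F·D/τ.
Rate = 0.93 × 1270 / 6 = 196.9 mg/h

197 mg/h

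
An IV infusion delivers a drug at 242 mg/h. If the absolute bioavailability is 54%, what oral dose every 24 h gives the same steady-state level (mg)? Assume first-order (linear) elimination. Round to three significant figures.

10800 mg

To maintain the same Css, the systemic dosing rate must be unchanged: F·D/τ = infusion rate.
D = rate × τ / F = 242 × 24 / 0.54 = 10760 mg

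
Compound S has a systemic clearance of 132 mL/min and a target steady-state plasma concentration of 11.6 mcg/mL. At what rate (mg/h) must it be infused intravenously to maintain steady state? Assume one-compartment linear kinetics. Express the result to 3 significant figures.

91.9 mg/h

CL = 132 mL/min = 132 × 0.06 = 7.920 L/h
Infusion rate = CL · Css = 7.920 L/h × 11.6 mg/L = 91.87 mg/h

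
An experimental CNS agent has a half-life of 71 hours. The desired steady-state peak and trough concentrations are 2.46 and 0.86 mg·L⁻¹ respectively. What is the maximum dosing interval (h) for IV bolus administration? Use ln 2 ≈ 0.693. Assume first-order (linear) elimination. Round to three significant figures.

108 h

k = 0.693 / t½ = 0.693 / 71 = 0.009761 h⁻¹
Between IV bolus doses, concentration decays as C = C₀·e^(−kτ), so C_peak/C_trough = e^(kτ).
τ_max = ln(C_peak/C_trough) / k = ln(2.46/0.86) / 0.009761 = 1.051 / 0.009761 = 107.7 h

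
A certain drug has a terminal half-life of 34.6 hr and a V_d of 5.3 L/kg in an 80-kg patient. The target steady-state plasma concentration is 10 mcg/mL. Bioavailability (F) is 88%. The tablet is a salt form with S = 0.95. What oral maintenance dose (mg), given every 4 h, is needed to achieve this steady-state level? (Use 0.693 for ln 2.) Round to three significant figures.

406 mg

Total Vd = 5.3 × 80 = 424.0 L
CL = ln 2 · Vd / t½ = 0.693 × 424.0 / 34.6 = 8.492 L/h
D = CL × Css × τ / F / S = 8.492 × 10 × 4 / 0.88 / 0.95 = 406.3 mg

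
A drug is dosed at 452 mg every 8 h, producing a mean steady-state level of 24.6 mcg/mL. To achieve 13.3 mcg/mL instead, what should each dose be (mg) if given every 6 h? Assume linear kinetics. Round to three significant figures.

183 mg

With linear kinetics, Css is proportional to dose rate (D/τ) at fixed clearance.
D₂ = D₁ × (Css,target / Css,current) × (τ₂/τ₁) = 452 × (13.3/24.6) × (6/8) = 183.3 mg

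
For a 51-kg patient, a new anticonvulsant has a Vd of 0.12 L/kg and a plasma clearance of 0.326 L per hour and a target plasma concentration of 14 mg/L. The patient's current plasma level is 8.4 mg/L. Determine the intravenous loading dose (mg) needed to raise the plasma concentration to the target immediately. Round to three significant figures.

34.3 mg

Total Vd = 0.12 × 51 = 6.120 L
Concentration deficit ΔC = 14 − 8.4 = 5.600 mg/L
LD = Vd × ΔC = 6.120 × 5.600 = 34.27 mg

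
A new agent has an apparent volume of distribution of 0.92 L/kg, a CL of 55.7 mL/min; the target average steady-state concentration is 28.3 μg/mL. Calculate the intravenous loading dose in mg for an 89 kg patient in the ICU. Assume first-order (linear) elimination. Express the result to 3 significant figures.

2320 mg

Total Vd = 0.92 × 89 = 81.88 L
The loading dose fills Vd to the target concentration.
LD = Vd × C = 81.88 × 28.30 = 2317 mg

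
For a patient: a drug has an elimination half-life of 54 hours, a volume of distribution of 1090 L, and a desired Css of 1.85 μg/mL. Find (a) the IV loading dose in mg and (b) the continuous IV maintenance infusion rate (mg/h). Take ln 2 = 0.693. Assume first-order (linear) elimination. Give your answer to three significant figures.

(a) 2020 mg; (b) 25.9 mg/h

LD = Vd × C = 1090 × 1.85 = 2017 mg
CL = 0.693 × Vd / t½ = 0.693 × 1090 / 54 = 13.99 L/h
Infusion rate = CL × Css = 13.99 × 1.85 = 25.88 mg/h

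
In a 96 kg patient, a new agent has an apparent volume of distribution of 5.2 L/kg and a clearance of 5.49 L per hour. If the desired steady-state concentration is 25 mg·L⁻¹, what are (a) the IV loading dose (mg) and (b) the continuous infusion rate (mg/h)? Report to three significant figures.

(a) 12500 mg; (b) 137 mg/h

Vd = 5.2 L/kg × 96 kg = 499.2 L
Loading: fill Vd to C_target → 499.2 L × 25 mg/L = 12480 mg
Maintenance infusion rate = CL × Css = 5.490 × 25 = 137.3 mg/h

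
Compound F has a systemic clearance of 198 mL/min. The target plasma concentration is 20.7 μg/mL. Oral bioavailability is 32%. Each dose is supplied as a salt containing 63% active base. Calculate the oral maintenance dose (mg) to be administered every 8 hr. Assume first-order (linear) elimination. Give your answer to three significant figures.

9760 mg

CL = 198 mL/min × 60/1000 = 11.88 L/h
D = CL × Css × τ / F / S = 11.88 × 20.7 × 8 / 0.32 / 0.63 = 9759 mg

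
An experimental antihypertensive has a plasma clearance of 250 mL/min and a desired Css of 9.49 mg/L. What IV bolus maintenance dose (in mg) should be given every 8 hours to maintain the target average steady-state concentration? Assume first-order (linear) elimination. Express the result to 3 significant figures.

1140 mg

Convert clearance: 250 mL/min × 60 min/h ÷ 1000 mL/L = 15.00 L/h
At steady state, dose per interval replaces the amount cleared in that interval: D/τ = CL·Css.
D = CL × Css × τ = 15.00 × 9.49 × 8 = 1139 mg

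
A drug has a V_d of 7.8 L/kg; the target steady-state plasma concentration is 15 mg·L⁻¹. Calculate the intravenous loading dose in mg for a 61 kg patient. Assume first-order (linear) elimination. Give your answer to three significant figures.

7140 mg

Vd = 7.8 L/kg × 61 kg = 475.8 L
LD = Vd × C = 475.8 × 15.00 = 7137 mg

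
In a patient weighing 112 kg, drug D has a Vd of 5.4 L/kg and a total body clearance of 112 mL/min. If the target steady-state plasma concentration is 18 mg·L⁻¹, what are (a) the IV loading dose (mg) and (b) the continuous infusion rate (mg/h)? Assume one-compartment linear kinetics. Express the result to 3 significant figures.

(a) 10900 mg; (b) 121 mg/h

Vd = 5.4 L/kg × 112 kg = 604.8 L
LD = Vd · C_target = 604.8 × 18 = 10890 mg
CL = 112 mL/min × 60/1000 = 6.720 L/h
Infusion rate = 6.720 L/h × 18 mg/L = 121.0 mg/h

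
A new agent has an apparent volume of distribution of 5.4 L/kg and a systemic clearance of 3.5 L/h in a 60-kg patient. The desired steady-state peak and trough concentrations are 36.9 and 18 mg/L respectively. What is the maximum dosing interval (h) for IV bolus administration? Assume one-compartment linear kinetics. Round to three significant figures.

66.5 h

Vd(total) = 60 kg × 5.4 L/kg = 324.0 L
k = CL / Vd = 3.500 / 324.0 = 0.01080 h⁻¹
Between IV bolus doses, concentration decays as C = C₀·e^(−kτ), so C_peak/C_trough = e^(kτ).
τ_max = ln(C_peak/C_trough) / k = ln(36.9/18) / 0.01080 = 0.7178 / 0.01080 = 66.46 h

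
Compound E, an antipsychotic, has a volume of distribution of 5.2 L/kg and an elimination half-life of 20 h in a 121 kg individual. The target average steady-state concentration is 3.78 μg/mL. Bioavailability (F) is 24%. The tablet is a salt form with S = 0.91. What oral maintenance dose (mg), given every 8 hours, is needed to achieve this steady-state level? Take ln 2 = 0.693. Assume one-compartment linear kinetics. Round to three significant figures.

Vd(total) = 121 kg × 5.2 L/kg = 629.2 L
k = 0.693/20 = 0.03465 h⁻¹, so CL = k·Vd = 0.03465 × 629.2 = 21.80 L/h
D = CL × Css × τ / F / S = 21.80 × 3.78 × 8 / 0.24 / 0.91 = 3018 mg

3020 mg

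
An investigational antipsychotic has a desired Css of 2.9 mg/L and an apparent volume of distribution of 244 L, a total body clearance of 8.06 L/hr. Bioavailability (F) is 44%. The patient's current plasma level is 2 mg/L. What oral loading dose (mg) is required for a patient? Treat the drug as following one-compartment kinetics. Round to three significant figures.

Concentration deficit ΔC = 2.9 − 2 = 0.9000 mg/L
LD = Vd × ΔC / F = 244.0 × 0.9000 / 0.44 = 499.1 mg

499 mg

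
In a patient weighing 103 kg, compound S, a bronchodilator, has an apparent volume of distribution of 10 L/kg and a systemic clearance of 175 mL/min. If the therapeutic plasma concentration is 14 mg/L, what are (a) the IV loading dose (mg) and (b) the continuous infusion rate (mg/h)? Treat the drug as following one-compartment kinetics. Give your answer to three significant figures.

(a) 14400 mg; (b) 147 mg/h

Vd(total) = 103 kg × 10 L/kg = 1030 L
LD = Vd · C_target = 1030 × 14 = 14420 mg
CL = 175 mL/min = 175 × 0.06 = 10.50 L/h
Maintenance infusion rate = CL × Css = 10.50 × 14 = 147.0 mg/h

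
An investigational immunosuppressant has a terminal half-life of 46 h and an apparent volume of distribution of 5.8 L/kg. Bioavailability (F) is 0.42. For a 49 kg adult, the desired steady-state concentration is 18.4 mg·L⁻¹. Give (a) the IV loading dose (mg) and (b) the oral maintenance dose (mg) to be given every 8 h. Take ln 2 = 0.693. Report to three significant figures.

Vd(total) = 49 kg × 5.8 L/kg = 284.2 L
LD = Vd × C = 284.2 × 18.4 = 5229 mg
CL = 0.693 × Vd / t½ = 0.693 × 284.2 / 46 = 4.282 L/h
D = CL × Css × τ / F = 4.282 × 18.4 × 8 / 0.42 = 1501 mg

(a) 5230 mg; (b) 1500 mg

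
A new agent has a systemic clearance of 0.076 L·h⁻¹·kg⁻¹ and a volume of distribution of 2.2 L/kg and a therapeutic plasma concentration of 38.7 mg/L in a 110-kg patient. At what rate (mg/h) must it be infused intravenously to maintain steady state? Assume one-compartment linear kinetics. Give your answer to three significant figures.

CL = 0.076 L·h⁻¹·kg⁻¹ × 110 kg = 8.360 L/h
At steady state, infusion rate equals elimination rate: rate in = CL × Css.
Infusion rate = CL · Css = 8.360 L/h × 38.7 mg/L = 323.5 mg/h

324 mg/h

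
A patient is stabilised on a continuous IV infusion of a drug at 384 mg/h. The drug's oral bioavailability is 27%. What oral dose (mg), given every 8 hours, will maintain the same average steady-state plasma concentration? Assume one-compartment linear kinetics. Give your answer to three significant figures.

11400 mg

To maintain the same Css, the systemic dosing rate must be unchanged: F·D/τ = infusion rate.
D = rate × τ / F = 384 × 8 / 0.27 = 11380 mg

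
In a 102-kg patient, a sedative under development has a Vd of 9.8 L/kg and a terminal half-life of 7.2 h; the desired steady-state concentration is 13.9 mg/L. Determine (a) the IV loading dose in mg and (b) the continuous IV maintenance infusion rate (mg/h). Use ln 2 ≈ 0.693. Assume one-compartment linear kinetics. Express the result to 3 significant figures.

Total Vd = 9.8 × 102 = 999.6 L
LD = Vd × C = 999.6 × 13.9 = 13890 mg
CL = 0.693 × Vd / t½ = 0.693 × 999.6 / 7.2 = 96.21 L/h
Infusion rate = CL × Css = 96.21 × 13.9 = 1337 mg/h

(a) 13900 mg; (b) 1340 mg/h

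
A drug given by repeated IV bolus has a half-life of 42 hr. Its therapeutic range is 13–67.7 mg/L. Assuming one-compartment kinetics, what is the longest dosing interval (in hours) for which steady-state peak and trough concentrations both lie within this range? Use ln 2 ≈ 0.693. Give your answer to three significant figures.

k = 0.693 / t½ = 0.693 / 42 = 0.01650 h⁻¹
Between IV bolus doses, concentration decays as C = C₀·e^(−kτ), so C_peak/C_trough = e^(kτ).
τ_max = ln(C_peak/C_trough) / k = ln(67.7/13) / 0.01650 = 1.650 / 0.01650 = 100.0 h

100 h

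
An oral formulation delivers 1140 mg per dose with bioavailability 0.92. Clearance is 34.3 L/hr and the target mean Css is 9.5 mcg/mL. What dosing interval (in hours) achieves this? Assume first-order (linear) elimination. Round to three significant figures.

3.22 h

F·D/τ = CL·Css → τ = F·D / (CL·Css).
τ = 0.92 × 1140 / (34.3 × 9.5) = 3.219 h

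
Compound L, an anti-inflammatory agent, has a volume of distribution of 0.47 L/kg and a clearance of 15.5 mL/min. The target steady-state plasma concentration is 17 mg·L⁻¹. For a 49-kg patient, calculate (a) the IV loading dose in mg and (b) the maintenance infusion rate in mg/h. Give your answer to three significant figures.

Total Vd = 0.47 × 49 = 23.03 L
LD = Vd · C_target = 23.03 × 17 = 391.5 mg
Convert clearance: 15.5 mL/min × 60 min/h ÷ 1000 mL/L = 0.9300 L/h
Maintenance: replace elimination → rate = CL × Css = 0.9300 × 17 = 15.81 mg/h

(a) 392 mg; (b) 15.8 mg/h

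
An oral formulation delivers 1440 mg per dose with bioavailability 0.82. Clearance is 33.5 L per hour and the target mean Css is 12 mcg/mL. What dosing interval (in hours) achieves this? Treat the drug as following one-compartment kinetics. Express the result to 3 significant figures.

F·D/τ = CL·Css → τ = F·D / (CL·Css).
τ = 0.82 × 1440 / (33.5 × 12) = 2.937 h

2.94 h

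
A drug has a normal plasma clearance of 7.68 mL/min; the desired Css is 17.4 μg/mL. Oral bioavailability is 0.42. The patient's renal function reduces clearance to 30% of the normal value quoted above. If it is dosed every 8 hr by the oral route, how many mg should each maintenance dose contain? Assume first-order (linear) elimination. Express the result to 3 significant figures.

Convert clearance: 7.68 mL/min × 60 min/h ÷ 1000 mL/L = 0.4608 L/h
Patient clearance = 0.3 × 0.4608 = 0.1382 L/h
At steady state, dose per interval replaces the amount cleared in that interval: F·D/τ = CL·Css.
D = CL × Css × τ / F = 0.1382 × 17.4 × 8 / 0.42 = 45.80 mg

45.8 mg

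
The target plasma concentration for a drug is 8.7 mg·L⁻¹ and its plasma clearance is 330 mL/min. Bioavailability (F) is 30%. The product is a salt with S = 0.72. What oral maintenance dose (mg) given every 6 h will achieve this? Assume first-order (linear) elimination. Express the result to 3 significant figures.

4790 mg

CL = 330 mL/min × 60/1000 = 19.80 L/h
D = CL × Css × τ / F / S = 19.80 × 8.7 × 6 / 0.3 / 0.72 = 4785 mg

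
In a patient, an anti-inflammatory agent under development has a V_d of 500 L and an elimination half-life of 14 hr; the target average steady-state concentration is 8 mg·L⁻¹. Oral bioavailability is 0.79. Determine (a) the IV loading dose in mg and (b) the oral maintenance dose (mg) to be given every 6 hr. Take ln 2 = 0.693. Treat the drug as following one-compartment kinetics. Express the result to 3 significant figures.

(a) 4000 mg; (b) 1500 mg

LD = Vd × C = 500.0 × 8 = 4000 mg
CL = 0.693 × Vd / t½ = 0.693 × 500.0 / 14 = 24.75 L/h
D = CL × Css × τ / F = 24.75 × 8 × 6 / 0.79 = 1504 mg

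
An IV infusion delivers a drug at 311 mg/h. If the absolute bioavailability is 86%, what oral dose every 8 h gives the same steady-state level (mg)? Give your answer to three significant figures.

To maintain the same Css, the systemic dosing rate must be unchanged: F·D/τ = infusion rate.
D = rate × τ / F = 311 × 8 / 0.86 = 2893 mg

2890 mg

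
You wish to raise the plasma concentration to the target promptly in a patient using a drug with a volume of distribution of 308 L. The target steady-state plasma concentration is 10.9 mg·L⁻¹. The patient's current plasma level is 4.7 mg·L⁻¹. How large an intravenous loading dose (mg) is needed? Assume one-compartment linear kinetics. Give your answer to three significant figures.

Concentration deficit ΔC = 10.9 − 4.7 = 6.200 mg/L
LD = Vd × ΔC = 308.0 × 6.200 = 1910 mg

1910 mg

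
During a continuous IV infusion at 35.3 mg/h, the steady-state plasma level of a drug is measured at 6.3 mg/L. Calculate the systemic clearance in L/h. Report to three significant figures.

At steady state, infusion rate = CL × Css, so CL = rate / Css.
CL = 35.3 / 6.3 = 5.603 L/h

5.60 L/h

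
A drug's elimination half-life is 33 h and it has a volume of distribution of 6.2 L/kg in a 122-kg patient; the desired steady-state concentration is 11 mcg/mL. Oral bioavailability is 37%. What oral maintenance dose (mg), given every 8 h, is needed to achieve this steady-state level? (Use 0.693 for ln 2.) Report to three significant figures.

Total Vd = 6.2 × 122 = 756.4 L
CL = ln 2 · Vd / t½ = 0.693 × 756.4 / 33 = 15.88 L/h
D = CL × Css × τ / F = 15.88 × 11 × 8 / 0.37 = 3777 mg

3780 mg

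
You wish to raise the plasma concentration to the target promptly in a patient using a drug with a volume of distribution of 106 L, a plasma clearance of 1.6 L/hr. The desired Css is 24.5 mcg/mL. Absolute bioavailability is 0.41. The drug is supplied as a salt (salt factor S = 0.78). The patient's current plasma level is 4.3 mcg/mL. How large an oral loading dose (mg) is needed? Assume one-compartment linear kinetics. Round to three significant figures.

6700 mg

Concentration deficit ΔC = 24.5 − 4.3 = 20.20 mg/L
LD = Vd × ΔC / F / S = 106.0 × 20.20 / 0.41 / 0.78 = 6695 mg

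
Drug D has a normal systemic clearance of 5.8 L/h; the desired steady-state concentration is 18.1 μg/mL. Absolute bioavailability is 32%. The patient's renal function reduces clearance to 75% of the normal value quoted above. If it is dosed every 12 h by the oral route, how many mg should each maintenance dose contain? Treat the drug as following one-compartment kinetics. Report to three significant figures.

2950 mg

Patient clearance = 0.75 × 5.800 = 4.350 L/h
D = CL × Css × τ / F = 4.350 × 18.1 × 12 / 0.32 = 2953 mg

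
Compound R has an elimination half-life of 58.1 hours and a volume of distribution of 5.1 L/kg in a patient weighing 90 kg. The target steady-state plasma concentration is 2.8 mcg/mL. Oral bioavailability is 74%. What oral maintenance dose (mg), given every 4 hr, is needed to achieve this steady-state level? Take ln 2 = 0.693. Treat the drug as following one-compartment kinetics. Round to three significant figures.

Total Vd = 5.1 × 90 = 459.0 L
CL = ln 2 · Vd / t½ = 0.693 × 459.0 / 58.1 = 5.475 L/h
D = CL × Css × τ / F = 5.475 × 2.8 × 4 / 0.74 = 82.86 mg

82.9 mg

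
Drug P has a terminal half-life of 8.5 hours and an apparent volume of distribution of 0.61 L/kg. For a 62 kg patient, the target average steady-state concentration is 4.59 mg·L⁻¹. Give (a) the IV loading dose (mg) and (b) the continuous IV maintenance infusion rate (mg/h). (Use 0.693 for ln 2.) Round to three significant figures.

(a) 174 mg; (b) 14.2 mg/h

Total Vd = 0.61 × 62 = 37.82 L
LD = Vd × C = 37.82 × 4.59 = 173.6 mg
CL = 0.693 × Vd / t½ = 0.693 × 37.82 / 8.5 = 3.083 L/h
Infusion rate = CL × Css = 3.083 × 4.59 = 14.15 mg/h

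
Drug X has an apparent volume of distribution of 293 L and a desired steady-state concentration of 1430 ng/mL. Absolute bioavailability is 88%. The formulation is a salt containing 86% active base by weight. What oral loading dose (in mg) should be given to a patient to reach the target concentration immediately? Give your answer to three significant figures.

554 mg

C = 1430 ng/mL = 1.430 mg/L
The loading dose fills Vd to the target concentration.
LD = Vd × C / F / S = 293.0 × 1.430 / 0.88 / 0.86 = 553.6 mg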